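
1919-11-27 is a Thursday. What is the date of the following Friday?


Current: Thursday
Target: Friday
Days ahead: 1

Next Friday: 1919-11-28


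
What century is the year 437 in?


Century = (year - 1) // 100 + 1
= (437 - 1) // 100 + 1
= 436 // 100 + 1
= 4 + 1

5th century


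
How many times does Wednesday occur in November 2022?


November 2022 has 30 days
Anchor: Jan 1, 2022. With p = 2022 - 1 = 2021: (p + p//4 - p//100 + p//400) mod 7 = (2021 + 505 - 20 + 5) mod 7 = 2511 mod 7 = 5 -> Saturday (Mon=0 ... Sun=6)
Days before November (Jan-Oct): 304; November 1 index = (5 + 304) mod 7 = 1 -> Tuesday
First Wednesday is November 2
Wednesdays: 2, 9, 16, 23, 30

5 Wednesdays


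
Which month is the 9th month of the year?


Month 9 of 12

September


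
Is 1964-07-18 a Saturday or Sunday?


Anchor: Jan 1, 1964. With p = 1964 - 1 = 1963: (p + p//4 - p//100 + p//400) mod 7 = (1963 + 490 - 19 + 4) mod 7 = 2438 mod 7 = 2 -> Wednesday (Mon=0 ... Sun=6)
Day of year: 200; offset = 199
Weekday index = (2 + 199) mod 7 = 5 -> Saturday
Weekend days: Saturday, Sunday

Yes


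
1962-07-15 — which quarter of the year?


Month: July (month 7)
Q1: Jan-Mar, Q2: Apr-Jun, Q3: Jul-Sep, Q4: Oct-Dec

Q3


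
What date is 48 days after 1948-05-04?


Start: 1948-05-04, add 48 days
May 1948 has 31 days: 31 - 4 = 27 days to May 31 -> 21 left
June 1948: 21 <= 30 -> lands on June 21

Result: 1948-06-21


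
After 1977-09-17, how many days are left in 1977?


Day of year: 260 of 365
Remaining = 365 - 260

105 days


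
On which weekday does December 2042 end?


December 2042 has 31 days
Anchor: Jan 1, 2042. With p = 2042 - 1 = 2041: (p + p//4 - p//100 + p//400) mod 7 = (2041 + 510 - 20 + 5) mod 7 = 2536 mod 7 = 2 -> Wednesday (Mon=0 ... Sun=6)
Days before December (Jan-Nov): 334; December 1 index = (2 + 334) mod 7 = 0 -> Monday
Last day offset: 31 - 1 = 30 days
Weekday index = (0 + 30) mod 7 = 2

Wednesday, December 31


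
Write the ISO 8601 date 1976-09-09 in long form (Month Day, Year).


ISO 1976-09-09 parses as year=1976, month=09, day=09
Month 9 -> September

September 9, 1976


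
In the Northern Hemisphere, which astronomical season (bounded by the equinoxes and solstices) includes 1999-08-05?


Date: August 5
Astronomical Summer (approx.; exact equinox/solstice day varies by year): June 21 to September 21
August 5 falls within the Summer window

Summer


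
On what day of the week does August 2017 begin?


Target: August 1, 2017
Anchor: Jan 1, 2017. With p = 2017 - 1 = 2016: (p + p//4 - p//100 + p//400) mod 7 = (2016 + 504 - 20 + 5) mod 7 = 2505 mod 7 = 6 -> Sunday (Mon=0 ... Sun=6)
Days before August (Jan-Jul): 212 days
Weekday index = (6 + 212) mod 7 = 1

Tuesday


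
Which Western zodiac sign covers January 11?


Date: January 11
Conventional tropical zodiac dates: Capricorn from December 22 onward; Aquarius starts January 20
January 11 falls within the Capricorn range

Capricorn


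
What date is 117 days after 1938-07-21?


Start: 1938-07-21, add 117 days
July 1938 has 31 days: 31 - 21 = 10 days to July 31 -> 107 left
August 1938 has 31 days -> 76 left
September 1938 has 30 days -> 46 left
October 1938 has 31 days -> 15 left
November 1938: 15 <= 30 -> lands on November 15

Result: 1938-11-15


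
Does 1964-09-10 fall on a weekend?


Anchor: Jan 1, 1964. With p = 1964 - 1 = 1963: (p + p//4 - p//100 + p//400) mod 7 = (1963 + 490 - 19 + 4) mod 7 = 2438 mod 7 = 2 -> Wednesday (Mon=0 ... Sun=6)
Day of year: 254; offset = 253
Weekday index = (2 + 253) mod 7 = 3 -> Thursday
Weekend days: Saturday, Sunday

No


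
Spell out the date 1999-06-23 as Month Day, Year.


ISO 1999-06-23 parses as year=1999, month=06, day=23
Month 6 -> June

June 23, 1999


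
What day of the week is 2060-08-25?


Date: August 25, 2060
Anchor: Jan 1, 2060. With p = 2060 - 1 = 2059: (p + p//4 - p//100 + p//400) mod 7 = (2059 + 514 - 20 + 5) mod 7 = 2558 mod 7 = 3 -> Thursday (Mon=0 ... Sun=6)
Days before August (Jan-Jul): 213; offset = 213 + 25 - 1 = 237
Weekday index = (3 + 237) mod 7 = 2

Day of the week: Wednesday


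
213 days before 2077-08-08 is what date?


Start: 2077-08-08, subtract 213 days
Back 8 days from August 8 reaches July 31, 2077 -> 205 left
July 2077 has 31 days -> back to June 30, 2077 -> 174 left
June 2077 has 30 days -> back to May 31, 2077 -> 144 left
May 2077 has 31 days -> back to April 30, 2077 -> 113 left
April 2077 has 30 days -> back to March 31, 2077 -> 83 left
March 2077 has 31 days -> back to February 28, 2077 -> 52 left
February 2077 has 28 days -> back to January 31, 2077 -> 24 left
January 2077: 31 - 24 = 7 -> lands on January 7

Result: 2077-01-07


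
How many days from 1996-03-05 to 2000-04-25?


From 1996-03-05 to 2000-04-25
1996-03-05: days before March = 31 + 29 = 60 (1996 is a leap year); day of year = 60 + 5 = 65
2000-04-25: days before April = 31 + 29 + 31 = 91 (2000 is a leap year); day of year = 91 + 25 = 116
Rest of 1996: 366 - 65 = 301
Full years 1997 (365), 1998 (365), 1999 (365): 1095
Total = 301 + 1095 + 116 = 1512

1512 days


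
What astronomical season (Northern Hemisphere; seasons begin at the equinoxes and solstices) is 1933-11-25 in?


Date: November 25
Astronomical Autumn (approx.; exact equinox/solstice day varies by year): September 22 to December 20
November 25 falls within the Autumn window

Autumn


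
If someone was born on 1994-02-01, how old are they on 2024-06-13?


Birth: 1994-02-01
Reference: 2024-06-13
Year difference: 2024 - 1994 = 30

30 years old


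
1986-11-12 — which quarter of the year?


Month: November (month 11)
Q1: Jan-Mar, Q2: Apr-Jun, Q3: Jul-Sep, Q4: Oct-Dec

Q4


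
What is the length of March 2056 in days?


March 2056

31 days


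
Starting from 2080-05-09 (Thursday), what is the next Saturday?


Current: Thursday
Target: Saturday
Days ahead: 2

Next Saturday: 2080-05-11


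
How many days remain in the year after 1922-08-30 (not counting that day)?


Day of year: 242 of 365
Remaining = 365 - 242

123 days


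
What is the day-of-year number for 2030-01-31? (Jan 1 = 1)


Date: January 31, 2030
No months before January
Plus 31 days in January

Day of year: 31


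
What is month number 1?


Month 1 of 12

January


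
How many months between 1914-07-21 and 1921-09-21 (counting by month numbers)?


From July 1914 to September 1921
7 years * 12 = 84 months, plus 2 months = 86

86 months


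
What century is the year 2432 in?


Century = (year - 1) // 100 + 1
= (2432 - 1) // 100 + 1
= 2431 // 100 + 1
= 24 + 1

25th century


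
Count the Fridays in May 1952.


May 1952 has 31 days
Anchor: Jan 1, 1952. With p = 1952 - 1 = 1951: (p + p//4 - p//100 + p//400) mod 7 = (1951 + 487 - 19 + 4) mod 7 = 2423 mod 7 = 1 -> Tuesday (Mon=0 ... Sun=6)
Days before May (Jan-Apr): 121; May 1 index = (1 + 121) mod 7 = 3 -> Thursday
First Friday is May 2
Fridays: 2, 9, 16, 23, 30

5 Fridays


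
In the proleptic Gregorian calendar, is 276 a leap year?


Gregorian leap year rule: divisible by 4, but not by 100, unless also by 400.
276 is divisible by 4 but not 100 -> leap year

Yes


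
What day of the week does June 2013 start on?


Target: June 1, 2013
Anchor: Jan 1, 2013. With p = 2013 - 1 = 2012: (p + p//4 - p//100 + p//400) mod 7 = (2012 + 503 - 20 + 5) mod 7 = 2500 mod 7 = 1 -> Tuesday (Mon=0 ... Sun=6)
Days before June (Jan-May): 151 days
Weekday index = (1 + 151) mod 7 = 5

Saturday


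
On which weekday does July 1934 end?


July 1934 has 31 days
Anchor: Jan 1, 1934. With p = 1934 - 1 = 1933: (p + p//4 - p//100 + p//400) mod 7 = (1933 + 483 - 19 + 4) mod 7 = 2401 mod 7 = 0 -> Monday (Mon=0 ... Sun=6)
Days before July (Jan-Jun): 181; July 1 index = (0 + 181) mod 7 = 6 -> Sunday
Last day offset: 31 - 1 = 30 days
Weekday index = (6 + 30) mod 7 = 1

Tuesday, July 31


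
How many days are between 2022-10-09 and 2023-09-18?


From 2022-10-09 to 2023-09-18
2022-10-09: days before October = 31 + 28 + 31 + 30 + 31 + 30 + 31 + 31 + 30 = 273 (2022 is not a leap year); day of year = 273 + 9 = 282
2023-09-18: days before September = 31 + 28 + 31 + 30 + 31 + 30 + 31 + 31 = 243 (2023 is not a leap year); day of year = 243 + 18 = 261
Rest of 2022: 365 - 282 = 83
Total = 83 + 261 = 344

344 days


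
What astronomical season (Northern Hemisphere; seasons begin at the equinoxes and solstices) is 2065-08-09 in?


Date: August 9
Astronomical Summer (approx.; exact equinox/solstice day varies by year): June 21 to September 21
August 9 falls within the Summer window

Summer


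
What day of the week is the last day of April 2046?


April 2046 has 30 days
Anchor: Jan 1, 2046. With p = 2046 - 1 = 2045: (p + p//4 - p//100 + p//400) mod 7 = (2045 + 511 - 20 + 5) mod 7 = 2541 mod 7 = 0 -> Monday (Mon=0 ... Sun=6)
Days before April (Jan-Mar): 90; April 1 index = (0 + 90) mod 7 = 6 -> Sunday
Last day offset: 30 - 1 = 29 days
Weekday index = (6 + 29) mod 7 = 0

Monday, April 30


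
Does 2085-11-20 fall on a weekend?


Anchor: Jan 1, 2085. With p = 2085 - 1 = 2084: (p + p//4 - p//100 + p//400) mod 7 = (2084 + 521 - 20 + 5) mod 7 = 2590 mod 7 = 0 -> Monday (Mon=0 ... Sun=6)
Day of year: 324; offset = 323
Weekday index = (0 + 323) mod 7 = 1 -> Tuesday
Weekend days: Saturday, Sunday

No


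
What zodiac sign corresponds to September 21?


Date: September 21
Conventional tropical zodiac dates: Virgo from August 23 onward; Libra starts September 23
September 21 falls within the Virgo range

Virgo


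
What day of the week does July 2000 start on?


Target: July 1, 2000
Anchor: Jan 1, 2000. With p = 2000 - 1 = 1999: (p + p//4 - p//100 + p//400) mod 7 = (1999 + 499 - 19 + 4) mod 7 = 2483 mod 7 = 5 -> Saturday (Mon=0 ... Sun=6)
Days before July (Jan-Jun): 182 days
Weekday index = (5 + 182) mod 7 = 5

Saturday


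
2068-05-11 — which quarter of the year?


Month: May (month 5)
Q1: Jan-Mar, Q2: Apr-Jun, Q3: Jul-Sep, Q4: Oct-Dec

Q2


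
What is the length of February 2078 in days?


February 2078 (leap year: no)

28 days


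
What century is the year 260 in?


Century = (year - 1) // 100 + 1
= (260 - 1) // 100 + 1
= 259 // 100 + 1
= 2 + 1

3rd century


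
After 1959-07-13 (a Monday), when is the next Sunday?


Current: Monday
Target: Sunday
Days ahead: 6

Next Sunday: 1959-07-19


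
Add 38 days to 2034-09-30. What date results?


Start: 2034-09-30, add 38 days
September 30 is the last day of September 2034 -> 38 left
October 2034 has 31 days -> 7 left
November 2034: 7 <= 30 -> lands on November 7

Result: 2034-11-07


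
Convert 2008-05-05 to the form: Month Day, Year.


ISO 2008-05-05 parses as year=2008, month=05, day=05
Month 5 -> May

May 5, 2008


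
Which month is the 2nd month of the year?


Month 2 of 12

February


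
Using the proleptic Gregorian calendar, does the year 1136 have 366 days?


Gregorian leap year rule: divisible by 4, but not by 100, unless also by 400.
1136 is divisible by 4 but not 100 -> leap year

Yes


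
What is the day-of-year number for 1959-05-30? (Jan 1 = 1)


Date: May 30, 1959
Days in months 1 through 4: 120
Plus 30 days in May

Day of year: 150


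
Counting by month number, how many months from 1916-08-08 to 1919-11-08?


From August 1916 to November 1919
3 years * 12 = 36 months, plus 3 months = 39

39 months


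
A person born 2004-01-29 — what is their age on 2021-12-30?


Birth: 2004-01-29
Reference: 2021-12-30
Year difference: 2021 - 2004 = 17

17 years old


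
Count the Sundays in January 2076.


January 2076 has 31 days
Anchor: Jan 1, 2076. With p = 2076 - 1 = 2075: (p + p//4 - p//100 + p//400) mod 7 = (2075 + 518 - 20 + 5) mod 7 = 2578 mod 7 = 2 -> Wednesday (Mon=0 ... Sun=6)
January 1 is the anchor itself -> Wednesday
First Sunday is January 5
Sundays: 5, 12, 19, 26

4 Sundays


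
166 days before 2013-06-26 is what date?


Start: 2013-06-26, subtract 166 days
Back 26 days from June 26 reaches May 31, 2013 -> 140 left
May 2013 has 31 days -> back to April 30, 2013 -> 109 left
April 2013 has 30 days -> back to March 31, 2013 -> 79 left
March 2013 has 31 days -> back to February 28, 2013 -> 48 left
February 2013 has 28 days -> back to January 31, 2013 -> 20 left
January 2013: 31 - 20 = 11 -> lands on January 11

Result: 2013-01-11


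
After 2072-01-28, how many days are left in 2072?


Day of year: 28 of 366
Remaining = 366 - 28

338 days


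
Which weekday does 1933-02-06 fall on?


Date: February 6, 1933
Anchor: Jan 1, 1933. With p = 1933 - 1 = 1932: (p + p//4 - p//100 + p//400) mod 7 = (1932 + 483 - 19 + 4) mod 7 = 2400 mod 7 = 6 -> Sunday (Mon=0 ... Sun=6)
Days before February (Jan): 31; offset = 31 + 6 - 1 = 36
Weekday index = (6 + 36) mod 7 = 0

Day of the week: Monday


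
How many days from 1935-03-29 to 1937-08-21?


From 1935-03-29 to 1937-08-21
1935-03-29: days before March = 31 + 28 = 59 (1935 is not a leap year); day of year = 59 + 29 = 88
1937-08-21: days before August = 31 + 28 + 31 + 30 + 31 + 30 + 31 = 212 (1937 is not a leap year); day of year = 212 + 21 = 233
Rest of 1935: 365 - 88 = 277
Full years 1936 (366): 366
Total = 277 + 366 + 233 = 876

876 days


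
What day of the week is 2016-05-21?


Date: May 21, 2016
Anchor: Jan 1, 2016. With p = 2016 - 1 = 2015: (p + p//4 - p//100 + p//400) mod 7 = (2015 + 503 - 20 + 5) mod 7 = 2503 mod 7 = 4 -> Friday (Mon=0 ... Sun=6)
Days before May (Jan-Apr): 121; offset = 121 + 21 - 1 = 141
Weekday index = (4 + 141) mod 7 = 5

Day of the week: Saturday


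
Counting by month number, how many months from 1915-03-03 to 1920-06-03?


From March 1915 to June 1920
5 years * 12 = 60 months, plus 3 months = 63

63 months


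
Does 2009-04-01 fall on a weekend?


Anchor: Jan 1, 2009. With p = 2009 - 1 = 2008: (p + p//4 - p//100 + p//400) mod 7 = (2008 + 502 - 20 + 5) mod 7 = 2495 mod 7 = 3 -> Thursday (Mon=0 ... Sun=6)
Day of year: 91; offset = 90
Weekday index = (3 + 90) mod 7 = 2 -> Wednesday
Weekend days: Saturday, Sunday

No


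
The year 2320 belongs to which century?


Century = (year - 1) // 100 + 1
= (2320 - 1) // 100 + 1
= 2319 // 100 + 1
= 23 + 1

24th century


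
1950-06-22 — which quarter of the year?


Month: June (month 6)
Q1: Jan-Mar, Q2: Apr-Jun, Q3: Jul-Sep, Q4: Oct-Dec

Q2


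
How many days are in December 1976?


December 1976

31 days


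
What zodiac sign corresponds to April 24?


Date: April 24
Conventional tropical zodiac dates: Taurus from April 20 onward; Gemini starts May 21
April 24 falls within the Taurus range

Taurus


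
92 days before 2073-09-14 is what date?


Start: 2073-09-14, subtract 92 days
Back 14 days from September 14 reaches August 31, 2073 -> 78 left
August 2073 has 31 days -> back to July 31, 2073 -> 47 left
July 2073 has 31 days -> back to June 30, 2073 -> 16 left
June 2073: 30 - 16 = 14 -> lands on June 14

Result: 2073-06-14


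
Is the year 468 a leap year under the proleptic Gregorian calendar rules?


Gregorian leap year rule: divisible by 4, but not by 100, unless also by 400.
468 is divisible by 4 but not 100 -> leap year

Yes


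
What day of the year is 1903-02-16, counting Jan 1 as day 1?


Date: February 16, 1903
Days in months 1 through 1: 31
Plus 16 days in February

Day of year: 47


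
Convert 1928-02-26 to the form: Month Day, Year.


ISO 1928-02-26 parses as year=1928, month=02, day=26
Month 2 -> February

February 26, 1928


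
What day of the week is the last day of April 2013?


April 2013 has 30 days
Anchor: Jan 1, 2013. With p = 2013 - 1 = 2012: (p + p//4 - p//100 + p//400) mod 7 = (2012 + 503 - 20 + 5) mod 7 = 2500 mod 7 = 1 -> Tuesday (Mon=0 ... Sun=6)
Days before April (Jan-Mar): 90; April 1 index = (1 + 90) mod 7 = 0 -> Monday
Last day offset: 30 - 1 = 29 days
Weekday index = (0 + 29) mod 7 = 1

Tuesday, April 30


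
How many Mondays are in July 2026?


July 2026 has 31 days
Anchor: Jan 1, 2026. With p = 2026 - 1 = 2025: (p + p//4 - p//100 + p//400) mod 7 = (2025 + 506 - 20 + 5) mod 7 = 2516 mod 7 = 3 -> Thursday (Mon=0 ... Sun=6)
Days before July (Jan-Jun): 181; July 1 index = (3 + 181) mod 7 = 2 -> Wednesday
First Monday is July 6
Mondays: 6, 13, 20, 27

4 Mondays


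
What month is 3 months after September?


September is month 9
9 + 3 = 12

December


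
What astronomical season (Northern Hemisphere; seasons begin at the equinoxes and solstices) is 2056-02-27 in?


Date: February 27
Astronomical Winter (approx.; exact equinox/solstice day varies by year): December 21 to March 19
February 27 falls within the Winter window

Winter


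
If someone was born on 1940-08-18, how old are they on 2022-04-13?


Birth: 1940-08-18
Reference: 2022-04-13
Year difference: 2022 - 1940 = 82
Birthday not yet reached in 2022, subtract 1

81 years old


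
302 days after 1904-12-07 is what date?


Start: 1904-12-07, add 302 days
December 1904 has 31 days: 31 - 7 = 24 days to December 31 -> 278 left
January 1905 has 31 days -> 247 left
February 1905 has 28 days -> 219 left
March 1905 has 31 days -> 188 left
April 1905 has 30 days -> 158 left
May 1905 has 31 days -> 127 left
June 1905 has 30 days -> 97 left
July 1905 has 31 days -> 66 left
August 1905 has 31 days -> 35 left
September 1905 has 30 days -> 5 left
October 1905: 5 <= 31 -> lands on October 5

Result: 1905-10-05


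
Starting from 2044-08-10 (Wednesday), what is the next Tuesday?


Current: Wednesday
Target: Tuesday
Days ahead: 6

Next Tuesday: 2044-08-16


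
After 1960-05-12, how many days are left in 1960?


Day of year: 133 of 366
Remaining = 366 - 133

233 days


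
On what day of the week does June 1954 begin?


Target: June 1, 1954
Anchor: Jan 1, 1954. With p = 1954 - 1 = 1953: (p + p//4 - p//100 + p//400) mod 7 = (1953 + 488 - 19 + 4) mod 7 = 2426 mod 7 = 4 -> Friday (Mon=0 ... Sun=6)
Days before June (Jan-May): 151 days
Weekday index = (4 + 151) mod 7 = 1

Tuesday


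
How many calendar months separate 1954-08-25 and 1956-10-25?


From August 1954 to October 1956
2 years * 12 = 24 months, plus 2 months = 26

26 months


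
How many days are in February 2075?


February 2075 (leap year: no)

28 days


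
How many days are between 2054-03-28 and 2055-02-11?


From 2054-03-28 to 2055-02-11
2054-03-28: days before March = 31 + 28 = 59 (2054 is not a leap year); day of year = 59 + 28 = 87
2055-02-11: days before February = 31; day of year = 31 + 11 = 42
Rest of 2054: 365 - 87 = 278
Total = 278 + 42 = 320

320 days


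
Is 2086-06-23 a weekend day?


Anchor: Jan 1, 2086. With p = 2086 - 1 = 2085: (p + p//4 - p//100 + p//400) mod 7 = (2085 + 521 - 20 + 5) mod 7 = 2591 mod 7 = 1 -> Tuesday (Mon=0 ... Sun=6)
Day of year: 174; offset = 173
Weekday index = (1 + 173) mod 7 = 6 -> Sunday
Weekend days: Saturday, Sunday

Yes


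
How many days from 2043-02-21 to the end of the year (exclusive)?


Day of year: 52 of 365
Remaining = 365 - 52

313 days


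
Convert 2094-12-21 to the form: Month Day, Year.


ISO 2094-12-21 parses as year=2094, month=12, day=21
Month 12 -> December

December 21, 2094


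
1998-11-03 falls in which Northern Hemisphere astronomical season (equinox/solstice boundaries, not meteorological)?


Date: November 3
Astronomical Autumn (approx.; exact equinox/solstice day varies by year): September 22 to December 20
November 3 falls within the Autumn window

Autumn


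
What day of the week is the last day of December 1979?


December 1979 has 31 days
Anchor: Jan 1, 1979. With p = 1979 - 1 = 1978: (p + p//4 - p//100 + p//400) mod 7 = (1978 + 494 - 19 + 4) mod 7 = 2457 mod 7 = 0 -> Monday (Mon=0 ... Sun=6)
Days before December (Jan-Nov): 334; December 1 index = (0 + 334) mod 7 = 5 -> Saturday
Last day offset: 31 - 1 = 30 days
Weekday index = (5 + 30) mod 7 = 0

Monday, December 31


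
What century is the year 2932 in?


Century = (year - 1) // 100 + 1
= (2932 - 1) // 100 + 1
= 2931 // 100 + 1
= 29 + 1

30th century


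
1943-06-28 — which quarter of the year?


Month: June (month 6)
Q1: Jan-Mar, Q2: Apr-Jun, Q3: Jul-Sep, Q4: Oct-Dec

Q2


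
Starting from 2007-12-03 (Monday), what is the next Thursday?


Current: Monday
Target: Thursday
Days ahead: 3

Next Thursday: 2007-12-06


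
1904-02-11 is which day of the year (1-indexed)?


Date: February 11, 1904
Days in months 1 through 1: 31
Plus 11 days in February

Day of year: 42


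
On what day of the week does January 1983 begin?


Target: January 1, 1983
Anchor: Jan 1, 1983. With p = 1983 - 1 = 1982: (p + p//4 - p//100 + p//400) mod 7 = (1982 + 495 - 19 + 4) mod 7 = 2462 mod 7 = 5 -> Saturday (Mon=0 ... Sun=6)
Offset from anchor: 0 days
Weekday index = (5 + 0) mod 7 = 5

Saturday


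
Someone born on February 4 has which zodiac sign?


Date: February 4
Conventional tropical zodiac dates: Aquarius from January 20 onward; Pisces starts February 19
February 4 falls within the Aquarius range

Aquarius


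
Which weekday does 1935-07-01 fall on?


Date: July 1, 1935
Anchor: Jan 1, 1935. With p = 1935 - 1 = 1934: (p + p//4 - p//100 + p//400) mod 7 = (1934 + 483 - 19 + 4) mod 7 = 2402 mod 7 = 1 -> Tuesday (Mon=0 ... Sun=6)
Days before July (Jan-Jun): 181; offset = 181 + 1 - 1 = 181
Weekday index = (1 + 181) mod 7 = 0

Day of the week: Monday


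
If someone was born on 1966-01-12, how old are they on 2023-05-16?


Birth: 1966-01-12
Reference: 2023-05-16
Year difference: 2023 - 1966 = 57

57 years old


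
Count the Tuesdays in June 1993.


June 1993 has 30 days
Anchor: Jan 1, 1993. With p = 1993 - 1 = 1992: (p + p//4 - p//100 + p//400) mod 7 = (1992 + 498 - 19 + 4) mod 7 = 2475 mod 7 = 4 -> Friday (Mon=0 ... Sun=6)
Days before June (Jan-May): 151; June 1 index = (4 + 151) mod 7 = 1 -> Tuesday
First Tuesday is June 1
Tuesdays: 1, 8, 15, 22, 29

5 Tuesdays


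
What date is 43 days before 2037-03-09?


Start: 2037-03-09, subtract 43 days
Back 9 days from March 9 reaches February 28, 2037 -> 34 left
February 2037 has 28 days -> back to January 31, 2037 -> 6 left
January 2037: 31 - 6 = 25 -> lands on January 25

Result: 2037-01-25


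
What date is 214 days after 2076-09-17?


Start: 2076-09-17, add 214 days
September 2076 has 30 days: 30 - 17 = 13 days to September 30 -> 201 left
October 2076 has 31 days -> 170 left
November 2076 has 30 days -> 140 left
December 2076 has 31 days -> 109 left
January 2077 has 31 days -> 78 left
February 2077 has 28 days -> 50 left
March 2077 has 31 days -> 19 left
April 2077: 19 <= 30 -> lands on April 19

Result: 2077-04-19


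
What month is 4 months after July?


July is month 7
7 + 4 = 11

November


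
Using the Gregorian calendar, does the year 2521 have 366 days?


Gregorian leap year rule: divisible by 4, but not by 100, unless also by 400.
2521 is not divisible by 4 -> not a leap year

No


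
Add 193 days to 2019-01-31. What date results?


Start: 2019-01-31, add 193 days
January 31 is the last day of January 2019 -> 193 left
February 2019 has 28 days -> 165 left
March 2019 has 31 days -> 134 left
April 2019 has 30 days -> 104 left
May 2019 has 31 days -> 73 left
June 2019 has 30 days -> 43 left
July 2019 has 31 days -> 12 left
August 2019: 12 <= 31 -> lands on August 12

Result: 2019-08-12


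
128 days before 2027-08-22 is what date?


Start: 2027-08-22, subtract 128 days
Back 22 days from August 22 reaches July 31, 2027 -> 106 left
July 2027 has 31 days -> back to June 30, 2027 -> 75 left
June 2027 has 30 days -> back to May 31, 2027 -> 45 left
May 2027 has 31 days -> back to April 30, 2027 -> 14 left
April 2027: 30 - 14 = 16 -> lands on April 16

Result: 2027-04-16


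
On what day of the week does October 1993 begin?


Target: October 1, 1993
Anchor: Jan 1, 1993. With p = 1993 - 1 = 1992: (p + p//4 - p//100 + p//400) mod 7 = (1992 + 498 - 19 + 4) mod 7 = 2475 mod 7 = 4 -> Friday (Mon=0 ... Sun=6)
Days before October (Jan-Sep): 273 days
Weekday index = (4 + 273) mod 7 = 4

Friday


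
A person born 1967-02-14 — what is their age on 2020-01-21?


Birth: 1967-02-14
Reference: 2020-01-21
Year difference: 2020 - 1967 = 53
Birthday not yet reached in 2020, subtract 1

52 years old


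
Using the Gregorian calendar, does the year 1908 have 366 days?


Gregorian leap year rule: divisible by 4, but not by 100, unless also by 400.
1908 is divisible by 4 but not 100 -> leap year

Yes


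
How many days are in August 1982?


August 1982

31 days


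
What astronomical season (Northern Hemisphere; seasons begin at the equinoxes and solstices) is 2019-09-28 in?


Date: September 28
Astronomical Autumn (approx.; exact equinox/solstice day varies by year): September 22 to December 20
September 28 falls within the Autumn window

Autumn


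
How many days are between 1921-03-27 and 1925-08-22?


From 1921-03-27 to 1925-08-22
1921-03-27: days before March = 31 + 28 = 59 (1921 is not a leap year); day of year = 59 + 27 = 86
1925-08-22: days before August = 31 + 28 + 31 + 30 + 31 + 30 + 31 = 212 (1925 is not a leap year); day of year = 212 + 22 = 234
Rest of 1921: 365 - 86 = 279
Full years 1922 (365), 1923 (365), 1924 (366): 1096
Total = 279 + 1096 + 234 = 1609

1609 days


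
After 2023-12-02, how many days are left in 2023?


Day of year: 336 of 365
Remaining = 365 - 336

29 days


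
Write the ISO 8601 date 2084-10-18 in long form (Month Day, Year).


ISO 2084-10-18 parses as year=2084, month=10, day=18
Month 10 -> October

October 18, 2084


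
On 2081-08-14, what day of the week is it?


Date: August 14, 2081
Anchor: Jan 1, 2081. With p = 2081 - 1 = 2080: (p + p//4 - p//100 + p//400) mod 7 = (2080 + 520 - 20 + 5) mod 7 = 2585 mod 7 = 2 -> Wednesday (Mon=0 ... Sun=6)
Days before August (Jan-Jul): 212; offset = 212 + 14 - 1 = 225
Weekday index = (2 + 225) mod 7 = 3

Day of the week: Thursday


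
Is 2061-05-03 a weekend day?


Anchor: Jan 1, 2061. With p = 2061 - 1 = 2060: (p + p//4 - p//100 + p//400) mod 7 = (2060 + 515 - 20 + 5) mod 7 = 2560 mod 7 = 5 -> Saturday (Mon=0 ... Sun=6)
Day of year: 123; offset = 122
Weekday index = (5 + 122) mod 7 = 1 -> Tuesday
Weekend days: Saturday, Sunday

No


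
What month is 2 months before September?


September is month 9
9 - 2 = 7

July


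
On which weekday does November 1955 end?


November 1955 has 30 days
Anchor: Jan 1, 1955. With p = 1955 - 1 = 1954: (p + p//4 - p//100 + p//400) mod 7 = (1954 + 488 - 19 + 4) mod 7 = 2427 mod 7 = 5 -> Saturday (Mon=0 ... Sun=6)
Days before November (Jan-Oct): 304; November 1 index = (5 + 304) mod 7 = 1 -> Tuesday
Last day offset: 30 - 1 = 29 days
Weekday index = (1 + 29) mod 7 = 2

Wednesday, November 30


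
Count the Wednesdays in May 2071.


May 2071 has 31 days
Anchor: Jan 1, 2071. With p = 2071 - 1 = 2070: (p + p//4 - p//100 + p//400) mod 7 = (2070 + 517 - 20 + 5) mod 7 = 2572 mod 7 = 3 -> Thursday (Mon=0 ... Sun=6)
Days before May (Jan-Apr): 120; May 1 index = (3 + 120) mod 7 = 4 -> Friday
First Wednesday is May 6
Wednesdays: 6, 13, 20, 27

4 Wednesdays


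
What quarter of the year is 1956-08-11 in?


Month: August (month 8)
Q1: Jan-Mar, Q2: Apr-Jun, Q3: Jul-Sep, Q4: Oct-Dec

Q3


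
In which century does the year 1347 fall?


Century = (year - 1) // 100 + 1
= (1347 - 1) // 100 + 1
= 1346 // 100 + 1
= 13 + 1

14th century


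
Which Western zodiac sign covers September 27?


Date: September 27
Conventional tropical zodiac dates: Libra from September 23 onward; Scorpio starts October 23
September 27 falls within the Libra range

Libra


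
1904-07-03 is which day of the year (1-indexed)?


Date: July 3, 1904
Days in months 1 through 6: 182
Plus 3 days in July

Day of year: 185


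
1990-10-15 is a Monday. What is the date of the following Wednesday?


Current: Monday
Target: Wednesday
Days ahead: 2

Next Wednesday: 1990-10-17


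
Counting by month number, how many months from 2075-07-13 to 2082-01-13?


From July 2075 to January 2082
7 years * 12 = 84 months, minus 6 months = 78

78 months


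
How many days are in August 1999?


August 1999

31 days


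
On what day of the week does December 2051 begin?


Target: December 1, 2051
Anchor: Jan 1, 2051. With p = 2051 - 1 = 2050: (p + p//4 - p//100 + p//400) mod 7 = (2050 + 512 - 20 + 5) mod 7 = 2547 mod 7 = 6 -> Sunday (Mon=0 ... Sun=6)
Days before December (Jan-Nov): 334 days
Weekday index = (6 + 334) mod 7 = 4

Friday


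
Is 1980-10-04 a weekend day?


Anchor: Jan 1, 1980. With p = 1980 - 1 = 1979: (p + p//4 - p//100 + p//400) mod 7 = (1979 + 494 - 19 + 4) mod 7 = 2458 mod 7 = 1 -> Tuesday (Mon=0 ... Sun=6)
Day of year: 278; offset = 277
Weekday index = (1 + 277) mod 7 = 5 -> Saturday
Weekend days: Saturday, Sunday

Yes


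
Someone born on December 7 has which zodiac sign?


Date: December 7
Conventional tropical zodiac dates: Sagittarius from November 22 onward; Capricorn starts December 22
December 7 falls within the Sagittarius range

Sagittarius


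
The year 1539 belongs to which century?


Century = (year - 1) // 100 + 1
= (1539 - 1) // 100 + 1
= 1538 // 100 + 1
= 15 + 1

16th century


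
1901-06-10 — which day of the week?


Date: June 10, 1901
Anchor: Jan 1, 1901. With p = 1901 - 1 = 1900: (p + p//4 - p//100 + p//400) mod 7 = (1900 + 475 - 19 + 4) mod 7 = 2360 mod 7 = 1 -> Tuesday (Mon=0 ... Sun=6)
Days before June (Jan-May): 151; offset = 151 + 10 - 1 = 160
Weekday index = (1 + 160) mod 7 = 0

Day of the week: Monday


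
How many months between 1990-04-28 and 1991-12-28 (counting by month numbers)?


From April 1990 to December 1991
1 year * 12 = 12 months, plus 8 months = 20

20 months


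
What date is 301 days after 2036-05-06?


Start: 2036-05-06, add 301 days
May 2036 has 31 days: 31 - 6 = 25 days to May 31 -> 276 left
June 2036 has 30 days -> 246 left
July 2036 has 31 days -> 215 left
August 2036 has 31 days -> 184 left
September 2036 has 30 days -> 154 left
October 2036 has 31 days -> 123 left
November 2036 has 30 days -> 93 left
December 2036 has 31 days -> 62 left
January 2037 has 31 days -> 31 left
February 2037 has 28 days -> 3 left
March 2037: 3 <= 31 -> lands on March 3

Result: 2037-03-03


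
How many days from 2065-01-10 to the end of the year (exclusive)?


Day of year: 10 of 365
Remaining = 365 - 10

355 days


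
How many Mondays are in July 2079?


July 2079 has 31 days
Anchor: Jan 1, 2079. With p = 2079 - 1 = 2078: (p + p//4 - p//100 + p//400) mod 7 = (2078 + 519 - 20 + 5) mod 7 = 2582 mod 7 = 6 -> Sunday (Mon=0 ... Sun=6)
Days before July (Jan-Jun): 181; July 1 index = (6 + 181) mod 7 = 5 -> Saturday
First Monday is July 3
Mondays: 3, 10, 17, 24, 31

5 Mondays


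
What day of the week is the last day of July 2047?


July 2047 has 31 days
Anchor: Jan 1, 2047. With p = 2047 - 1 = 2046: (p + p//4 - p//100 + p//400) mod 7 = (2046 + 511 - 20 + 5) mod 7 = 2542 mod 7 = 1 -> Tuesday (Mon=0 ... Sun=6)
Days before July (Jan-Jun): 181; July 1 index = (1 + 181) mod 7 = 0 -> Monday
Last day offset: 31 - 1 = 30 days
Weekday index = (0 + 30) mod 7 = 2

Wednesday, July 31


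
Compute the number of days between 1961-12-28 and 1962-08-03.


From 1961-12-28 to 1962-08-03
1961-12-28: days before December = 31 + 28 + 31 + 30 + 31 + 30 + 31 + 31 + 30 + 31 + 30 = 334 (1961 is not a leap year); day of year = 334 + 28 = 362
1962-08-03: days before August = 31 + 28 + 31 + 30 + 31 + 30 + 31 = 212 (1962 is not a leap year); day of year = 212 + 3 = 215
Rest of 1961: 365 - 362 = 3
Total = 3 + 215 = 218

218 days


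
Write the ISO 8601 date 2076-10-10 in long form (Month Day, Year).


ISO 2076-10-10 parses as year=2076, month=10, day=10
Month 10 -> October

October 10, 2076


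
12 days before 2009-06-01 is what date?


Start: 2009-06-01, subtract 12 days
Back 1 day from June 1 reaches May 31, 2009 -> 11 left
May 2009: 31 - 11 = 20 -> lands on May 20

Result: 2009-05-20


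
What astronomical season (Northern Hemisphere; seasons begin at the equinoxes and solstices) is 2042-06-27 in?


Date: June 27
Astronomical Summer (approx.; exact equinox/solstice day varies by year): June 21 to September 21
June 27 falls within the Summer window

Summer


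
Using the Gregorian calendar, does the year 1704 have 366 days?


Gregorian leap year rule: divisible by 4, but not by 100, unless also by 400.
1704 is divisible by 4 but not 100 -> leap year

Yes


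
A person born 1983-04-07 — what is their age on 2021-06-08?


Birth: 1983-04-07
Reference: 2021-06-08
Year difference: 2021 - 1983 = 38

38 years old


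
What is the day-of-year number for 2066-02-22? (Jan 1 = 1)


Date: February 22, 2066
Days in months 1 through 1: 31
Plus 22 days in February

Day of year: 53


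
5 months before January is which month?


January is month 1
1 - 5 = -4; wrap: -4 + 12 = 8

August


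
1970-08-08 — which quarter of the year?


Month: August (month 8)
Q1: Jan-Mar, Q2: Apr-Jun, Q3: Jul-Sep, Q4: Oct-Dec

Q3


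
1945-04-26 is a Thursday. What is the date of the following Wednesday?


Current: Thursday
Target: Wednesday
Days ahead: 6

Next Wednesday: 1945-05-02


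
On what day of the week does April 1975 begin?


Target: April 1, 1975
Anchor: Jan 1, 1975. With p = 1975 - 1 = 1974: (p + p//4 - p//100 + p//400) mod 7 = (1974 + 493 - 19 + 4) mod 7 = 2452 mod 7 = 2 -> Wednesday (Mon=0 ... Sun=6)
Days before April (Jan-Mar): 90 days
Weekday index = (2 + 90) mod 7 = 1

Tuesday


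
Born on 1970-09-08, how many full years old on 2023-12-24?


Birth: 1970-09-08
Reference: 2023-12-24
Year difference: 2023 - 1970 = 53

53 years old


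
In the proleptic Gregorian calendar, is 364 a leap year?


Gregorian leap year rule: divisible by 4, but not by 100, unless also by 400.
364 is divisible by 4 but not 100 -> leap year

Yes


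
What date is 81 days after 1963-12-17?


Start: 1963-12-17, add 81 days
December 1963 has 31 days: 31 - 17 = 14 days to December 31 -> 67 left
January 1964 has 31 days -> 36 left
February 1964 has 29 days -> 7 left
March 1964: 7 <= 31 -> lands on March 7

Result: 1964-03-07


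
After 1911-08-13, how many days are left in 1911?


Day of year: 225 of 365
Remaining = 365 - 225

140 days


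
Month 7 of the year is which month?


Month 7 of 12

July


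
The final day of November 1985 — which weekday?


November 1985 has 30 days
Anchor: Jan 1, 1985. With p = 1985 - 1 = 1984: (p + p//4 - p//100 + p//400) mod 7 = (1984 + 496 - 19 + 4) mod 7 = 2465 mod 7 = 1 -> Tuesday (Mon=0 ... Sun=6)
Days before November (Jan-Oct): 304; November 1 index = (1 + 304) mod 7 = 4 -> Friday
Last day offset: 30 - 1 = 29 days
Weekday index = (4 + 29) mod 7 = 5

Saturday, November 30


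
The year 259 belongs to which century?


Century = (year - 1) // 100 + 1
= (259 - 1) // 100 + 1
= 258 // 100 + 1
= 2 + 1

3rd century


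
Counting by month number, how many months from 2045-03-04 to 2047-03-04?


From March 2045 to March 2047
2 years * 12 = 24 months = 24

24 months


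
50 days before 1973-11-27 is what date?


Start: 1973-11-27, subtract 50 days
Back 27 days from November 27 reaches October 31, 1973 -> 23 left
October 1973: 31 - 23 = 8 -> lands on October 8

Result: 1973-10-08


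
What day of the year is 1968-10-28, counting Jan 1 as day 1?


Date: October 28, 1968
Days in months 1 through 9: 274
Plus 28 days in October

Day of year: 302


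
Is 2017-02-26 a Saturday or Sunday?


Anchor: Jan 1, 2017. With p = 2017 - 1 = 2016: (p + p//4 - p//100 + p//400) mod 7 = (2016 + 504 - 20 + 5) mod 7 = 2505 mod 7 = 6 -> Sunday (Mon=0 ... Sun=6)
Day of year: 57; offset = 56
Weekday index = (6 + 56) mod 7 = 6 -> Sunday
Weekend days: Saturday, Sunday

Yes


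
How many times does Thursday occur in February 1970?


February 1970 has 28 days
Anchor: Jan 1, 1970. With p = 1970 - 1 = 1969: (p + p//4 - p//100 + p//400) mod 7 = (1969 + 492 - 19 + 4) mod 7 = 2446 mod 7 = 3 -> Thursday (Mon=0 ... Sun=6)
Days before February (Jan): 31; February 1 index = (3 + 31) mod 7 = 6 -> Sunday
First Thursday is February 5
Thursdays: 5, 12, 19, 26

4 Thursdays


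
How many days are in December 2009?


December 2009

31 days


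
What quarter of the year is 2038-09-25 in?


Month: September (month 9)
Q1: Jan-Mar, Q2: Apr-Jun, Q3: Jul-Sep, Q4: Oct-Dec

Q3


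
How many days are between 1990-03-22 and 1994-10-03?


From 1990-03-22 to 1994-10-03
1990-03-22: days before March = 31 + 28 = 59 (1990 is not a leap year); day of year = 59 + 22 = 81
1994-10-03: days before October = 31 + 28 + 31 + 30 + 31 + 30 + 31 + 31 + 30 = 273 (1994 is not a leap year); day of year = 273 + 3 = 276
Rest of 1990: 365 - 81 = 284
Full years 1991 (365), 1992 (366), 1993 (365): 1096
Total = 284 + 1096 + 276 = 1656

1656 days


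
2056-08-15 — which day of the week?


Date: August 15, 2056
Anchor: Jan 1, 2056. With p = 2056 - 1 = 2055: (p + p//4 - p//100 + p//400) mod 7 = (2055 + 513 - 20 + 5) mod 7 = 2553 mod 7 = 5 -> Saturday (Mon=0 ... Sun=6)
Days before August (Jan-Jul): 213; offset = 213 + 15 - 1 = 227
Weekday index = (5 + 227) mod 7 = 1

Day of the week: Tuesday


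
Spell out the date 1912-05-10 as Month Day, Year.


ISO 1912-05-10 parses as year=1912, month=05, day=10
Month 5 -> May

May 10, 1912


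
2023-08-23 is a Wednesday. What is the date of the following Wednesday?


Current: Wednesday
Target: Wednesday
Days ahead: 7

Next Wednesday: 2023-08-30


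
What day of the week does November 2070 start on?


Target: November 1, 2070
Anchor: Jan 1, 2070. With p = 2070 - 1 = 2069: (p + p//4 - p//100 + p//400) mod 7 = (2069 + 517 - 20 + 5) mod 7 = 2571 mod 7 = 2 -> Wednesday (Mon=0 ... Sun=6)
Days before November (Jan-Oct): 304 days
Weekday index = (2 + 304) mod 7 = 5

Saturday


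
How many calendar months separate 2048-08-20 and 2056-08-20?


From August 2048 to August 2056
8 years * 12 = 96 months = 96

96 months


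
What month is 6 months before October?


October is month 10
10 - 6 = 4

April


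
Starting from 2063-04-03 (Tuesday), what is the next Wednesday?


Current: Tuesday
Target: Wednesday
Days ahead: 1

Next Wednesday: 2063-04-04


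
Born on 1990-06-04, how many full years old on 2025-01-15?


Birth: 1990-06-04
Reference: 2025-01-15
Year difference: 2025 - 1990 = 35
Birthday not yet reached in 2025, subtract 1

34 years old


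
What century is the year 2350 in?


Century = (year - 1) // 100 + 1
= (2350 - 1) // 100 + 1
= 2349 // 100 + 1
= 23 + 1

24th century


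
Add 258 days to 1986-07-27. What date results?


Start: 1986-07-27, add 258 days
July 1986 has 31 days: 31 - 27 = 4 days to July 31 -> 254 left
August 1986 has 31 days -> 223 left
September 1986 has 30 days -> 193 left
October 1986 has 31 days -> 162 left
November 1986 has 30 days -> 132 left
December 1986 has 31 days -> 101 left
January 1987 has 31 days -> 70 left
February 1987 has 28 days -> 42 left
March 1987 has 31 days -> 11 left
April 1987: 11 <= 30 -> lands on April 11

Result: 1987-04-11


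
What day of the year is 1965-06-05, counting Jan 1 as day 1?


Date: June 5, 1965
Days in months 1 through 5: 151
Plus 5 days in June

Day of year: 156


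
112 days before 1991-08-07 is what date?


Start: 1991-08-07, subtract 112 days
Back 7 days from August 7 reaches July 31, 1991 -> 105 left
July 1991 has 31 days -> back to June 30, 1991 -> 74 left
June 1991 has 30 days -> back to May 31, 1991 -> 44 left
May 1991 has 31 days -> back to April 30, 1991 -> 13 left
April 1991: 30 - 13 = 17 -> lands on April 17

Result: 1991-04-17


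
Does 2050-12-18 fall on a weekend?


Anchor: Jan 1, 2050. With p = 2050 - 1 = 2049: (p + p//4 - p//100 + p//400) mod 7 = (2049 + 512 - 20 + 5) mod 7 = 2546 mod 7 = 5 -> Saturday (Mon=0 ... Sun=6)
Day of year: 352; offset = 351
Weekday index = (5 + 351) mod 7 = 6 -> Sunday
Weekend days: Saturday, Sunday

Yes
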